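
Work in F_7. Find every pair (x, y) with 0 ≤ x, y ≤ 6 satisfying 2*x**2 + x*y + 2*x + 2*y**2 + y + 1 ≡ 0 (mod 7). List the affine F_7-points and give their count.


Affine F_7-points: {(0, 5)}; count = 1.

For each of the 49 pairs (x, y) ∈ F_7², evaluate f(x, y) mod 7. Record the zeros.
  x = 0: [0↦1, 1↦4, 2↦4, 3↦1, 4↦2, 5↦0, 6↦2]  zeros at y ∈ {5}
  x = 1: [0↦5, 1↦2, 2↦3, 3↦1, 4↦3, 5↦2, 6↦5]  zeros at y ∈ ∅
  x = 2: [0↦6, 1↦4, 2↦6, 3↦5, 4↦1, 5↦1, 6↦5]  zeros at y ∈ ∅
  x = 3: [0↦4, 1↦3, 2↦6, 3↦6, 4↦3, 5↦4, 6↦2]  zeros at y ∈ ∅
  x = 4: [0↦6, 1↦6, 2↦3, 3↦4, 4↦2, 5↦4, 6↦3]  zeros at y ∈ ∅
  x = 5: [0↦5, 1↦6, 2↦4, 3↦6, 4↦5, 5↦1, 6↦1]  zeros at y ∈ ∅
  x = 6: [0↦1, 1↦3, 2↦2, 3↦5, 4↦5, 5↦2, 6↦3]  zeros at y ∈ ∅
Collecting zeros: affine points = {(0, 5)}.
Total count |C(F_7)_aff| = 1.


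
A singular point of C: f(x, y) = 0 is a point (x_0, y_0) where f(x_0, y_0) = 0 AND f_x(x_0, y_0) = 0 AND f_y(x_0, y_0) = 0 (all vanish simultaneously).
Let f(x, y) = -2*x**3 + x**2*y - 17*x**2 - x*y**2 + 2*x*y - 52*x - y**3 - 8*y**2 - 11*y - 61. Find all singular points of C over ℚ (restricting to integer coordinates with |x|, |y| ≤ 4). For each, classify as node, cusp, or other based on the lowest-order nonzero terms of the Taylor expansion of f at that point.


Singular points: {(-3, -2)}; classification: node.

Compute partial derivatives:
  f_x = -6*x**2 + 2*x*y - 34*x - y**2 + 2*y - 52.
  f_y = x**2 - 2*x*y + 2*x - 3*y**2 - 16*y - 11.
Scan x_0 ∈ {−4, ..., 4}. For each x_0, f_y(x_0, y) is a polynomial in y; find its integer roots y ∈ {−4, ..., 4}, then test f_x and f at those candidates.
  x = -4: f_y(-4, y) = -3*y**2 - 8*y - 3; no integer root y with |y| ≤ 4.
  x = -3: f_y(-3, y) = -3*y**2 - 10*y - 8; vanishes at y ∈ {-2}. (-3, -2): f_x = 0, f = 0 — SINGULAR.
  x = -2: f_y(-2, y) = -3*y**2 - 12*y - 11; no integer root y with |y| ≤ 4.
  x = -1: f_y(-1, y) = -3*y**2 - 14*y - 12; no integer root y with |y| ≤ 4.
  x = 0: f_y(0, y) = -3*y**2 - 16*y - 11; no integer root y with |y| ≤ 4.
  x = 1: f_y(1, y) = -3*y**2 - 18*y - 8; no integer root y with |y| ≤ 4.
  x = 2: f_y(2, y) = -3*y**2 - 20*y - 3; no integer root y with |y| ≤ 4.
  x = 3: f_y(3, y) = -3*y**2 - 22*y + 4; no integer root y with |y| ≤ 4.
  x = 4: f_y(4, y) = -3*y**2 - 24*y + 13; no integer root y with |y| ≤ 4.
Only singular point on the grid: (-3, -2).
Classify: substitute x = -3 + u, y = -2 + v and expand: f = -2*u**3 + u**2*v - u**2 - u*v**2 - v**3 + v**2.
No constant or linear terms (consistent with a singular point). Quadratic part: -u**2 + v**2. Cubic part: -2*u**3 + u**2*v - u*v**2 - v**3.
The quadratic part v**2 - u**2 = (v − u)(v + u) splits into two distinct linear factors, so there are two distinct tangent lines y − -2 = ±(x − -3) — this is a node (ordinary double point).
Classification: node.


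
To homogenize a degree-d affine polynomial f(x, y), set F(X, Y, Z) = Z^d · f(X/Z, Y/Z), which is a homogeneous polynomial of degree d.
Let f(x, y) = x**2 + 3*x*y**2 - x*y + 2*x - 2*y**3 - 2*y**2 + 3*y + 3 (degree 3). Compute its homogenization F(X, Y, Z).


F(X, Y, Z) = X**2*Z + 3*X*Y**2 - X*Y*Z + 2*X*Z**2 - 2*Y**3 - 2*Y**2*Z + 3*Y*Z**2 + 3*Z**3

deg(f) = 3.
Substitute x = X/Z, y = Y/Z into f, then multiply by Z^3.
  monomial 1·x^2·y^0 ↦ 1·X^2·Y^0·Z^1.
  monomial 3·x^1·y^2 ↦ 3·X^1·Y^2·Z^0.
  monomial -1·x^1·y^1 ↦ -1·X^1·Y^1·Z^1.
  monomial 2·x^1·y^0 ↦ 2·X^1·Y^0·Z^2.
  monomial -2·x^0·y^3 ↦ -2·X^0·Y^3·Z^0.
  monomial -2·x^0·y^2 ↦ -2·X^0·Y^2·Z^1.
  monomial 3·x^0·y^1 ↦ 3·X^0·Y^1·Z^2.
  monomial 3·x^0·y^0 ↦ 3·X^0·Y^0·Z^3.
Collecting: F(X, Y, Z) = X**2*Z + 3*X*Y**2 - X*Y*Z + 2*X*Z**2 - 2*Y**3 - 2*Y**2*Z + 3*Y*Z**2 + 3*Z**3.


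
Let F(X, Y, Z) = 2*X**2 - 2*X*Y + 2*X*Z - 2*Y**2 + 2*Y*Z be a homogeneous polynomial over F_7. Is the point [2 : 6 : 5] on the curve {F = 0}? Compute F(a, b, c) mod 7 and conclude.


F(2,6,5) ≡ 6 (mod 7); P is NOT on the curve.

Evaluate F(2, 6, 5) term-by-term (mod 7).
  2*X**2 ↦ 2·4·1·1 = 8
  -2*X*Y ↦ -2·2·6·1 = -24
  2*X*Z ↦ 2·2·1·5 = 20
  -2*Y**2 ↦ -2·1·36·1 = -72
  2*Y*Z ↦ 2·1·6·5 = 60
Sum: F(2, 6, 5) = (8) + (-24) + (20) + (-72) + (60) = -8.
Reducing mod 7: -8 ≡ 6 (mod 7).
Since F(a, b, c) ≡ 6 ≠ 0 (mod 7), P does NOT lie on the curve.


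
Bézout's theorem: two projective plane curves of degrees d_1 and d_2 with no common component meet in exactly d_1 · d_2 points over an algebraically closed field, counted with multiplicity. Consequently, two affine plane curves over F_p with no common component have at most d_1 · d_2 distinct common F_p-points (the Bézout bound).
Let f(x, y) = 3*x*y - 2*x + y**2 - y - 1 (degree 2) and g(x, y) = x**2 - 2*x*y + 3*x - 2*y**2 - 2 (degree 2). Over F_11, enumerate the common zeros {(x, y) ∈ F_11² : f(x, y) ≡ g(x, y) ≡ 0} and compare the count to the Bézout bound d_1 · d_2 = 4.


Common zeros: {(10, 7)}; count = 1; Bézout bound = 4.

deg(f) = 2, deg(g) = 2, so Bézout bound = 4.
Scan x ∈ F_11. For each x, list the y ∈ F_11 with f(x, y) ≡ 0 and those with g(x, y) ≡ 0 (mod 11); the common zeros in that column are the intersection.
  x = 0: f ≡ 0 at y ∈ {4, 8}; g ≡ 0 at y ∈ ∅; common: ∅.
  x = 1: f ≡ 0 at y ∈ {1, 8}; g ≡ 0 at y ∈ {3, 7}; common: ∅.
  x = 2: f ≡ 0 at y ∈ {8, 9}; g ≡ 0 at y ∈ {3, 6}; common: ∅.
  x = 3: f ≡ 0 at y ∈ {6, 8}; g ≡ 0 at y ∈ ∅; common: ∅.
  x = 4: f ≡ 0 at y ∈ {3, 8}; g ≡ 0 at y ∈ ∅; common: ∅.
  x = 5: f ≡ 0 at y ∈ {0, 8}; g ≡ 0 at y ∈ ∅; common: ∅.
  x = 6: f ≡ 0 at y ∈ {8}; g ≡ 0 at y ∈ ∅; common: ∅.
  x = 7: f ≡ 0 at y ∈ {5, 8}; g ≡ 0 at y ∈ {6, 9}; common: ∅.
  x = 8: f ≡ 0 at y ∈ {2, 8}; g ≡ 0 at y ∈ {5, 9}; common: ∅.
  x = 9: f ≡ 0 at y ∈ {8, 10}; g ≡ 0 at y ∈ ∅; common: ∅.
  x = 10: f ≡ 0 at y ∈ {7, 8}; g ≡ 0 at y ∈ {5, 7}; common: {7}.
Collecting: common zeros = {(10, 7)}, so the count is 1.
Comparison with the Bézout bound: 1 ≤ 4 = deg(f)·deg(g), as expected for curves with no common component (the affine F_11-count falls short of the bound because intersections may lie at infinity, over extension fields, or carry multiplicity).


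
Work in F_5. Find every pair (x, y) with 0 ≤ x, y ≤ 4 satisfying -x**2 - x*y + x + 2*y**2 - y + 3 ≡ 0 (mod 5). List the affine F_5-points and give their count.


Affine F_5-points: {(1, 3), (2, 1), (2, 3), (3, 1)}; count = 4.

For each of the 25 pairs (x, y) ∈ F_5², evaluate f(x, y) mod 5. Record the zeros.
  x = 0: [0↦3, 1↦4, 2↦4, 3↦3, 4↦1]  zeros at y ∈ ∅
  x = 1: [0↦3, 1↦3, 2↦2, 3↦0, 4↦2]  zeros at y ∈ {3}
  x = 2: [0↦1, 1↦0, 2↦3, 3↦0, 4↦1]  zeros at y ∈ {1, 3}
  x = 3: [0↦2, 1↦0, 2↦2, 3↦3, 4↦3]  zeros at y ∈ {1}
  x = 4: [0↦1, 1↦3, 2↦4, 3↦4, 4↦3]  zeros at y ∈ ∅
Collecting zeros: affine points = {(1, 3), (2, 1), (2, 3), (3, 1)}.
Total count |C(F_5)_aff| = 4.


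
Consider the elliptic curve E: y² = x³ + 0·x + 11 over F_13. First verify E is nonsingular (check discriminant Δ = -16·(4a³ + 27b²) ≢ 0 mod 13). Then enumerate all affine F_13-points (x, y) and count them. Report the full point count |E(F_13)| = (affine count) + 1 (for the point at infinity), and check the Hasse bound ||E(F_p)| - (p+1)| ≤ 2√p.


Affine points = {(1, 5), (1, 8), (3, 5), (3, 8), (4, 6), (4, 7), (7, 4), (7, 9), (8, 4), (8, 9), (9, 5), (9, 8), (10, 6), (10, 7), (11, 4), (11, 9), (12, 6), (12, 7)}; affine count = 18; |E(F_13)| = 19.

Discriminant check: Δ ∝ 4a³ + 27b² = 4·0³ + 27·11² = 4·0 + 27·121 ≡ 4 (mod 13). Nonzero ⇒ E is nonsingular.
For each x ∈ F_13, compute rhs = x³ + 0·x + 11 mod 13, then count y ∈ F_13 with y² ≡ rhs.
  x = 0: rhs = 11, matching y values: none (0 points).
  x = 1: rhs = 12, matching y values: 5, 8 (2 points).
  x = 2: rhs = 6, matching y values: none (0 points).
  x = 3: rhs = 12, matching y values: 5, 8 (2 points).
  x = 4: rhs = 10, matching y values: 6, 7 (2 points).
  x = 5: rhs = 6, matching y values: none (0 points).
  x = 6: rhs = 6, matching y values: none (0 points).
  x = 7: rhs = 3, matching y values: 4, 9 (2 points).
  x = 8: rhs = 3, matching y values: 4, 9 (2 points).
  x = 9: rhs = 12, matching y values: 5, 8 (2 points).
  x = 10: rhs = 10, matching y values: 6, 7 (2 points).
  x = 11: rhs = 3, matching y values: 4, 9 (2 points).
  x = 12: rhs = 10, matching y values: 6, 7 (2 points).
Total affine count: 18.
Full point count |E(F_13)| = 18 + 1 = 19.
Hasse bound: |19 − (13+1)| = |5| = 5 ≤ 2√13 ≈ 7.2111 ✓.


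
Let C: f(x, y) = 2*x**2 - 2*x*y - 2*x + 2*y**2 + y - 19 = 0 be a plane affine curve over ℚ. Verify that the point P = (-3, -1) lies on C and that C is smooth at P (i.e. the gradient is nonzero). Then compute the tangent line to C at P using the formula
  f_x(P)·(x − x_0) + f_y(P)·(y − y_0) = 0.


Tangent line at P: -12*x + 3*y - 33 = 0.

Step 1: f(-3, -1) = 0, so P lies on C.
Step 2: partial derivatives
  f_x(x, y) = 4*x - 2*y - 2, f_y(x, y) = -2*x + 4*y + 1.
  f_x(P) = -12, f_y(P) = 3 (gradient nonzero, so P is smooth).
Step 3: tangent line at P: -12·(x − -3) + 3·(y − -1) = 0.
Expanding: -12*x + 3*y - 33 = 0.


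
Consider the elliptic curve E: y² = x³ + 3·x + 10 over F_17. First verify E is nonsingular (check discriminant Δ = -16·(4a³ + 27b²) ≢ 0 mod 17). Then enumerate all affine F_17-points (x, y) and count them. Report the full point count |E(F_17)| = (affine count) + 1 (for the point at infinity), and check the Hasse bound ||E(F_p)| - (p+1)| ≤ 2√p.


Affine points = {(4, 1), (4, 16), (7, 0), (8, 6), (8, 11), (9, 1), (9, 16), (13, 6), (13, 11), (14, 5), (14, 12), (15, 8), (15, 9)}; affine count = 13; |E(F_17)| = 14.

Discriminant check: Δ ∝ 4a³ + 27b² = 4·3³ + 27·10² = 4·27 + 27·100 ≡ 3 (mod 17). Nonzero ⇒ E is nonsingular.
For each x ∈ F_17, compute rhs = x³ + 3·x + 10 mod 17, then count y ∈ F_17 with y² ≡ rhs.
  x = 0: rhs = 10, matching y values: none (0 points).
  x = 1: rhs = 14, matching y values: none (0 points).
  x = 2: rhs = 7, matching y values: none (0 points).
  x = 3: rhs = 12, matching y values: none (0 points).
  x = 4: rhs = 1, matching y values: 1, 16 (2 points).
  x = 5: rhs = 14, matching y values: none (0 points).
  x = 6: rhs = 6, matching y values: none (0 points).
  x = 7: rhs = 0, matching y values: 0 (1 points).
  x = 8: rhs = 2, matching y values: 6, 11 (2 points).
  x = 9: rhs = 1, matching y values: 1, 16 (2 points).
  x = 10: rhs = 3, matching y values: none (0 points).
  x = 11: rhs = 14, matching y values: none (0 points).
  x = 12: rhs = 6, matching y values: none (0 points).
  x = 13: rhs = 2, matching y values: 6, 11 (2 points).
  x = 14: rhs = 8, matching y values: 5, 12 (2 points).
  x = 15: rhs = 13, matching y values: 8, 9 (2 points).
  x = 16: rhs = 6, matching y values: none (0 points).
Total affine count: 13.
Full point count |E(F_17)| = 13 + 1 = 14.
Hasse bound: |14 − (17+1)| = |-4| = 4 ≤ 2√17 ≈ 8.2462 ✓.


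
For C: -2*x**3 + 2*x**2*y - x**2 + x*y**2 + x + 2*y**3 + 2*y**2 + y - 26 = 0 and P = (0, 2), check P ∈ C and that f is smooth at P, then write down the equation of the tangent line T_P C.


Tangent line at P: 5*x + 33*y - 66 = 0.

Step 1: f(0, 2) = 0, so P lies on C.
Step 2: partial derivatives
  f_x(x, y) = -6*x**2 + 4*x*y - 2*x + y**2 + 1, f_y(x, y) = 2*x**2 + 2*x*y + 6*y**2 + 4*y + 1.
  f_x(P) = 5, f_y(P) = 33 (gradient nonzero, so P is smooth).
Step 3: tangent line at P: 5·(x − 0) + 33·(y − 2) = 0.
Expanding: 5*x + 33*y - 66 = 0.


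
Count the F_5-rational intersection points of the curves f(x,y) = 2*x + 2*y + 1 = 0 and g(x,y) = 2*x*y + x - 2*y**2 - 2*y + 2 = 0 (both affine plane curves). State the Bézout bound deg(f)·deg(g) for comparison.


Common zeros: {(0, 2)}; count = 1; Bézout bound = 2.

deg(f) = 1, deg(g) = 2, so Bézout bound = 2.
Scan x ∈ F_5. For each x, list the y ∈ F_5 with f(x, y) ≡ 0 and those with g(x, y) ≡ 0 (mod 5); the common zeros in that column are the intersection.
  x = 0: f ≡ 0 at y ∈ {2}; g ≡ 0 at y ∈ {2}; common: {2}.
  x = 1: f ≡ 0 at y ∈ {1}; g ≡ 0 at y ∈ {2, 3}; common: ∅.
  x = 2: f ≡ 0 at y ∈ {0}; g ≡ 0 at y ∈ {2, 4}; common: ∅.
  x = 3: f ≡ 0 at y ∈ {4}; g ≡ 0 at y ∈ {0, 2}; common: ∅.
  x = 4: f ≡ 0 at y ∈ {3}; g ≡ 0 at y ∈ {1, 2}; common: ∅.
Collecting: common zeros = {(0, 2)}, so the count is 1.
Comparison with the Bézout bound: 1 ≤ 2 = deg(f)·deg(g), as expected for curves with no common component (the affine F_5-count falls short of the bound because intersections may lie at infinity, over extension fields, or carry multiplicity).


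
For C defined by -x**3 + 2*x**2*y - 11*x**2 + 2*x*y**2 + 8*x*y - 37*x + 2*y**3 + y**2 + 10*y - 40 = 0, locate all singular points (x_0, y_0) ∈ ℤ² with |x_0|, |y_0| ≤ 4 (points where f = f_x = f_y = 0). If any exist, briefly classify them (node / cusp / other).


Singular points: {(-3, 1)}; classification: cusp.

Compute partial derivatives:
  f_x = -3*x**2 + 4*x*y - 22*x + 2*y**2 + 8*y - 37.
  f_y = 2*x**2 + 4*x*y + 8*x + 6*y**2 + 2*y + 10.
Scan x_0 ∈ {−4, ..., 4}. For each x_0, f_y(x_0, y) is a polynomial in y; find its integer roots y ∈ {−4, ..., 4}, then test f_x and f at those candidates.
  x = -4: f_y(-4, y) = 6*y**2 - 14*y + 10; no integer root y with |y| ≤ 4.
  x = -3: f_y(-3, y) = 6*y**2 - 10*y + 4; vanishes at y ∈ {1}. (-3, 1): f_x = 0, f = 0 — SINGULAR.
  x = -2: f_y(-2, y) = 6*y**2 - 6*y + 2; no integer root y with |y| ≤ 4.
  x = -1: f_y(-1, y) = 6*y**2 - 2*y + 4; no integer root y with |y| ≤ 4.
  x = 0: f_y(0, y) = 6*y**2 + 2*y + 10; no integer root y with |y| ≤ 4.
  x = 1: f_y(1, y) = 6*y**2 + 6*y + 20; no integer root y with |y| ≤ 4.
  x = 2: f_y(2, y) = 6*y**2 + 10*y + 34; no integer root y with |y| ≤ 4.
  x = 3: f_y(3, y) = 6*y**2 + 14*y + 52; no integer root y with |y| ≤ 4.
  x = 4: f_y(4, y) = 6*y**2 + 18*y + 74; no integer root y with |y| ≤ 4.
Only singular point on the grid: (-3, 1).
Classify: substitute x = -3 + u, y = 1 + v and expand: f = -u**3 + 2*u**2*v + 2*u*v**2 + 2*v**3 + v**2.
No constant or linear terms (consistent with a singular point). Quadratic part: v**2. Cubic part: -u**3 + 2*u**2*v + 2*u*v**2 + 2*v**3.
The quadratic part v**2 is a perfect square, so there is a single (double) tangent line v = 0, i.e. y = 1. Restricting the cubic part to that line (v = 0) leaves -u**3 ≠ 0, so f is not divisible by v and the branch is v² ≈ u**3 to lowest order — this is a cusp.
Classification: cusp.


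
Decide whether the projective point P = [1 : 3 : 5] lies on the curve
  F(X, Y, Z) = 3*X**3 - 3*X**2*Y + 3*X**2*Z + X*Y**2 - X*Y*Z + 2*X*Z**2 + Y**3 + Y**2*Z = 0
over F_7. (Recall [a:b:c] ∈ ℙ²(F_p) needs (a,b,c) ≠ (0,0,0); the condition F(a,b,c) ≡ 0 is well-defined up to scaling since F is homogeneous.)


F(1,3,5) ≡ 6 (mod 7); P is NOT on the curve.

Evaluate F(1, 3, 5) term-by-term (mod 7).
  3*X**3 ↦ 3·1·1·1 = 3
  -3*X**2*Y ↦ -3·1·3·1 = -9
  3*X**2*Z ↦ 3·1·1·5 = 15
  X*Y**2 ↦ 1·1·9·1 = 9
  -X*Y*Z ↦ -1·1·3·5 = -15
  2*X*Z**2 ↦ 2·1·1·25 = 50
  Y**3 ↦ 1·1·27·1 = 27
  Y**2*Z ↦ 1·1·9·5 = 45
Sum: F(1, 3, 5) = (3) + (-9) + (15) + (9) + (-15) + (50) + (27) + (45) = 125.
Reducing mod 7: 125 ≡ 6 (mod 7).
Since F(a, b, c) ≡ 6 ≠ 0 (mod 7), P does NOT lie on the curve.


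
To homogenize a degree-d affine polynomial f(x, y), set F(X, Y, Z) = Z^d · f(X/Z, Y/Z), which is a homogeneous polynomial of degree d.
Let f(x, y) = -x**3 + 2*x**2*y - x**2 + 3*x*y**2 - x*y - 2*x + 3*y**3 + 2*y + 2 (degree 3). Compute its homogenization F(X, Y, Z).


F(X, Y, Z) = -X**3 + 2*X**2*Y - X**2*Z + 3*X*Y**2 - X*Y*Z - 2*X*Z**2 + 3*Y**3 + 2*Y*Z**2 + 2*Z**3

deg(f) = 3.
Substitute x = X/Z, y = Y/Z into f, then multiply by Z^3.
  monomial -1·x^3·y^0 ↦ -1·X^3·Y^0·Z^0.
  monomial 2·x^2·y^1 ↦ 2·X^2·Y^1·Z^0.
  monomial -1·x^2·y^0 ↦ -1·X^2·Y^0·Z^1.
  monomial 3·x^1·y^2 ↦ 3·X^1·Y^2·Z^0.
  monomial -1·x^1·y^1 ↦ -1·X^1·Y^1·Z^1.
  monomial -2·x^1·y^0 ↦ -2·X^1·Y^0·Z^2.
  monomial 3·x^0·y^3 ↦ 3·X^0·Y^3·Z^0.
  monomial 2·x^0·y^1 ↦ 2·X^0·Y^1·Z^2.
  monomial 2·x^0·y^0 ↦ 2·X^0·Y^0·Z^3.
Collecting: F(X, Y, Z) = -X**3 + 2*X**2*Y - X**2*Z + 3*X*Y**2 - X*Y*Z - 2*X*Z**2 + 3*Y**3 + 2*Y*Z**2 + 2*Z**3.


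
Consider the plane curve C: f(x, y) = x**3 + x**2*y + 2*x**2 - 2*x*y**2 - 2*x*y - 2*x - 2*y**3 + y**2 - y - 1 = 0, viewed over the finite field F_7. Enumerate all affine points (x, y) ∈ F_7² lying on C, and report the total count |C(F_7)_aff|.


Affine F_7-points: {(0, 3), (0, 5), (1, 0), (5, 2), (6, 4)}; count = 5.

For each of the 49 pairs (x, y) ∈ F_7², evaluate f(x, y) mod 7. Record the zeros.
  x = 0: [0↦6, 1↦4, 2↦6, 3↦0, 4↦2, 5↦0, 6↦3]  zeros at y ∈ {3, 5}
  x = 1: [0↦0, 1↦2, 2↦4, 3↦1, 4↦2, 5↦2, 6↦3]  zeros at y ∈ {0}
  x = 2: [0↦4, 1↦5, 2↦2, 3↦4, 4↦6, 5↦3, 6↦4]  zeros at y ∈ ∅
  x = 3: [0↦3, 1↦5, 2↦6, 3↦1, 4↦6, 5↦2, 6↦5]  zeros at y ∈ ∅
  x = 4: [0↦3, 1↦1, 2↦1, 3↦5, 4↦1, 5↦5, 6↦5]  zeros at y ∈ ∅
  x = 5: [0↦3, 1↦6, 2↦0, 3↦1, 4↦4, 5↦4, 6↦3]  zeros at y ∈ {2}
  x = 6: [0↦2, 1↦5, 2↦2, 3↦2, 4↦0, 5↦5, 6↦5]  zeros at y ∈ {4}
Collecting zeros: affine points = {(0, 3), (0, 5), (1, 0), (5, 2), (6, 4)}.
Total count |C(F_7)_aff| = 5.


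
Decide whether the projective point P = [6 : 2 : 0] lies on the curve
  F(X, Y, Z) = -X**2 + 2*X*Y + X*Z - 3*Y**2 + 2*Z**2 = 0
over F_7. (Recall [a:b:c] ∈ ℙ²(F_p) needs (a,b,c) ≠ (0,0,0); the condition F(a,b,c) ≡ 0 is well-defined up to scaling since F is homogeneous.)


F(6,2,0) ≡ 4 (mod 7); P is NOT on the curve.

Evaluate F(6, 2, 0) term-by-term (mod 7).
  -X**2 ↦ -1·36·1·1 = -36
  2*X*Y ↦ 2·6·2·1 = 24
  X*Z ↦ 1·6·1·0 = 0
  -3*Y**2 ↦ -3·1·4·1 = -12
  2*Z**2 ↦ 2·1·1·0 = 0
Sum: F(6, 2, 0) = (-36) + (24) + (0) + (-12) + (0) = -24.
Reducing mod 7: -24 ≡ 4 (mod 7).
Since F(a, b, c) ≡ 4 ≠ 0 (mod 7), P does NOT lie on the curve.


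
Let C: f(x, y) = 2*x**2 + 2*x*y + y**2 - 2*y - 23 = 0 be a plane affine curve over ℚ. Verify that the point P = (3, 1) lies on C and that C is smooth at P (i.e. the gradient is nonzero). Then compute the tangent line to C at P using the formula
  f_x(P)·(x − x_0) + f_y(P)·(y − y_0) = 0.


Tangent line at P: 14*x + 6*y - 48 = 0.

Step 1: f(3, 1) = 0, so P lies on C.
Step 2: partial derivatives
  f_x(x, y) = 4*x + 2*y, f_y(x, y) = 2*x + 2*y - 2.
  f_x(P) = 14, f_y(P) = 6 (gradient nonzero, so P is smooth).
Step 3: tangent line at P: 14·(x − 3) + 6·(y − 1) = 0.
Expanding: 14*x + 6*y - 48 = 0.


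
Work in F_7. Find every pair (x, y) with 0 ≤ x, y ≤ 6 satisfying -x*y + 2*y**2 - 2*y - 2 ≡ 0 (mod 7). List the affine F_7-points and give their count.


Affine F_7-points: {(1, 2), (1, 3), (2, 4), (2, 5), (5, 1), (5, 6)}; count = 6.

For each of the 49 pairs (x, y) ∈ F_7², evaluate f(x, y) mod 7. Record the zeros.
  x = 0: [0↦5, 1↦5, 2↦2, 3↦3, 4↦1, 5↦3, 6↦2]  zeros at y ∈ ∅
  x = 1: [0↦5, 1↦4, 2↦0, 3↦0, 4↦4, 5↦5, 6↦3]  zeros at y ∈ {2, 3}
  x = 2: [0↦5, 1↦3, 2↦5, 3↦4, 4↦0, 5↦0, 6↦4]  zeros at y ∈ {4, 5}
  x = 3: [0↦5, 1↦2, 2↦3, 3↦1, 4↦3, 5↦2, 6↦5]  zeros at y ∈ ∅
  x = 4: [0↦5, 1↦1, 2↦1, 3↦5, 4↦6, 5↦4, 6↦6]  zeros at y ∈ ∅
  x = 5: [0↦5, 1↦0, 2↦6, 3↦2, 4↦2, 5↦6, 6↦0]  zeros at y ∈ {1, 6}
  x = 6: [0↦5, 1↦6, 2↦4, 3↦6, 4↦5, 5↦1, 6↦1]  zeros at y ∈ ∅
Collecting zeros: affine points = {(1, 2), (1, 3), (2, 4), (2, 5), (5, 1), (5, 6)}.
Total count |C(F_7)_aff| = 6.


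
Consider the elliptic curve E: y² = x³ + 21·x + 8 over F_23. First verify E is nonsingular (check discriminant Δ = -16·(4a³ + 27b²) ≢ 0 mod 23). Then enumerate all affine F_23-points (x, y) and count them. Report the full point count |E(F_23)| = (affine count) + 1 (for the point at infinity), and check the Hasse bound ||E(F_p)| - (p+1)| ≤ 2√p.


Affine points = {(0, 10), (0, 13), (2, 9), (2, 14), (3, 11), (3, 12), (4, 8), (4, 15), (5, 10), (5, 13), (9, 11), (9, 12), (11, 11), (11, 12), (15, 8), (15, 15), (16, 1), (16, 22), (18, 10), (18, 13), (21, 2), (21, 21), (22, 3), (22, 20)}; affine count = 24; |E(F_23)| = 25.

Discriminant check: Δ ∝ 4a³ + 27b² = 4·21³ + 27·8² = 4·9261 + 27·64 ≡ 17 (mod 23). Nonzero ⇒ E is nonsingular.
For each x ∈ F_23, compute rhs = x³ + 21·x + 8 mod 23, then count y ∈ F_23 with y² ≡ rhs.
  x = 0: rhs = 8, matching y values: 10, 13 (2 points).
  x = 1: rhs = 7, matching y values: none (0 points).
  x = 2: rhs = 12, matching y values: 9, 14 (2 points).
  x = 3: rhs = 6, matching y values: 11, 12 (2 points).
  x = 4: rhs = 18, matching y values: 8, 15 (2 points).
  x = 5: rhs = 8, matching y values: 10, 13 (2 points).
  x = 6: rhs = 5, matching y values: none (0 points).
  x = 7: rhs = 15, matching y values: none (0 points).
  x = 8: rhs = 21, matching y values: none (0 points).
  x = 9: rhs = 6, matching y values: 11, 12 (2 points).
  x = 10: rhs = 22, matching y values: none (0 points).
  x = 11: rhs = 6, matching y values: 11, 12 (2 points).
  x = 12: rhs = 10, matching y values: none (0 points).
  x = 13: rhs = 17, matching y values: none (0 points).
  x = 14: rhs = 10, matching y values: none (0 points).
  x = 15: rhs = 18, matching y values: 8, 15 (2 points).
  x = 16: rhs = 1, matching y values: 1, 22 (2 points).
  x = 17: rhs = 11, matching y values: none (0 points).
  x = 18: rhs = 8, matching y values: 10, 13 (2 points).
  x = 19: rhs = 21, matching y values: none (0 points).
  x = 20: rhs = 10, matching y values: none (0 points).
  x = 21: rhs = 4, matching y values: 2, 21 (2 points).
  x = 22: rhs = 9, matching y values: 3, 20 (2 points).
Total affine count: 24.
Full point count |E(F_23)| = 24 + 1 = 25.
Hasse bound: |25 − (23+1)| = |1| = 1 ≤ 2√23 ≈ 9.5917 ✓.


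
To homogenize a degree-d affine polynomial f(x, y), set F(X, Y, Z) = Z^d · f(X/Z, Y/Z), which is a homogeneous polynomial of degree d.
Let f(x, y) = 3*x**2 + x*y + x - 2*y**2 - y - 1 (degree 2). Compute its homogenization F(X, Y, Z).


F(X, Y, Z) = 3*X**2 + X*Y + X*Z - 2*Y**2 - Y*Z - Z**2

deg(f) = 2.
Substitute x = X/Z, y = Y/Z into f, then multiply by Z^2.
  monomial 3·x^2·y^0 ↦ 3·X^2·Y^0·Z^0.
  monomial 1·x^1·y^1 ↦ 1·X^1·Y^1·Z^0.
  monomial 1·x^1·y^0 ↦ 1·X^1·Y^0·Z^1.
  monomial -2·x^0·y^2 ↦ -2·X^0·Y^2·Z^0.
  monomial -1·x^0·y^1 ↦ -1·X^0·Y^1·Z^1.
  monomial -1·x^0·y^0 ↦ -1·X^0·Y^0·Z^2.
Collecting: F(X, Y, Z) = 3*X**2 + X*Y + X*Z - 2*Y**2 - Y*Z - Z**2.


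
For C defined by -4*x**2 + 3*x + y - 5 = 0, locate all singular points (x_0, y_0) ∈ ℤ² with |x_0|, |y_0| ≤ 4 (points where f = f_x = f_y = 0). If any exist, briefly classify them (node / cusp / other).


No singular points in the scanned grid; C is smooth there.

Compute partial derivatives:
  f_x = 3 - 8*x.
  f_y = 1.
f_y = 1 is a nonzero constant, so f_y never vanishes: no point (x, y) can satisfy f = f_x = f_y = 0. In particular no (x, y) ∈ {−4, ..., 4}² is singular; the curve is smooth.


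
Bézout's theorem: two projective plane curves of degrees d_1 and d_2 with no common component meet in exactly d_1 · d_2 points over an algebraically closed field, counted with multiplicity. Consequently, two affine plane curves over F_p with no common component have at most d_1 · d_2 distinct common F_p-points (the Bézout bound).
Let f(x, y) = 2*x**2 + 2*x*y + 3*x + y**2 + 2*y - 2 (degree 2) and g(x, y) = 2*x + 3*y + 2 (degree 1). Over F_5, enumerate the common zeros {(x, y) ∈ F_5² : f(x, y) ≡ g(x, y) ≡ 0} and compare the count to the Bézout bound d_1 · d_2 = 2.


Common zeros: {(1, 2)}; count = 1; Bézout bound = 2.

deg(f) = 2, deg(g) = 1, so Bézout bound = 2.
Scan x ∈ F_5. For each x, list the y ∈ F_5 with f(x, y) ≡ 0 and those with g(x, y) ≡ 0 (mod 5); the common zeros in that column are the intersection.
  x = 0: f ≡ 0 at y ∈ ∅; g ≡ 0 at y ∈ {1}; common: ∅.
  x = 1: f ≡ 0 at y ∈ {2, 4}; g ≡ 0 at y ∈ {2}; common: {2}.
  x = 2: f ≡ 0 at y ∈ ∅; g ≡ 0 at y ∈ {3}; common: ∅.
  x = 3: f ≡ 0 at y ∈ {0, 2}; g ≡ 0 at y ∈ {4}; common: ∅.
  x = 4: f ≡ 0 at y ∈ ∅; g ≡ 0 at y ∈ {0}; common: ∅.
Collecting: common zeros = {(1, 2)}, so the count is 1.
Comparison with the Bézout bound: 1 ≤ 2 = deg(f)·deg(g), as expected for curves with no common component (the affine F_5-count falls short of the bound because intersections may lie at infinity, over extension fields, or carry multiplicity).


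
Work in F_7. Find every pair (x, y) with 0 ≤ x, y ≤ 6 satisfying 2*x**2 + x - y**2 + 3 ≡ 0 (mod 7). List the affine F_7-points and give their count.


Affine F_7-points: {(4, 2), (4, 5), (5, 3), (5, 4), (6, 2), (6, 5)}; count = 6.

For each of the 49 pairs (x, y) ∈ F_7², evaluate f(x, y) mod 7. Record the zeros.
  x = 0: [0↦3, 1↦2, 2↦6, 3↦1, 4↦1, 5↦6, 6↦2]  zeros at y ∈ ∅
  x = 1: [0↦6, 1↦5, 2↦2, 3↦4, 4↦4, 5↦2, 6↦5]  zeros at y ∈ ∅
  x = 2: [0↦6, 1↦5, 2↦2, 3↦4, 4↦4, 5↦2, 6↦5]  zeros at y ∈ ∅
  x = 3: [0↦3, 1↦2, 2↦6, 3↦1, 4↦1, 5↦6, 6↦2]  zeros at y ∈ ∅
  x = 4: [0↦4, 1↦3, 2↦0, 3↦2, 4↦2, 5↦0, 6↦3]  zeros at y ∈ {2, 5}
  x = 5: [0↦2, 1↦1, 2↦5, 3↦0, 4↦0, 5↦5, 6↦1]  zeros at y ∈ {3, 4}
  x = 6: [0↦4, 1↦3, 2↦0, 3↦2, 4↦2, 5↦0, 6↦3]  zeros at y ∈ {2, 5}
Collecting zeros: affine points = {(4, 2), (4, 5), (5, 3), (5, 4), (6, 2), (6, 5)}.
Total count |C(F_7)_aff| = 6.


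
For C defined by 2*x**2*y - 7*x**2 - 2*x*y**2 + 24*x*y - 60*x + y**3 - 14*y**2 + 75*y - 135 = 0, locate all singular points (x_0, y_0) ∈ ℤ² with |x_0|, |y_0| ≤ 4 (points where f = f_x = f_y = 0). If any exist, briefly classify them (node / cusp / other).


Singular points: {(-3, 3)}; classification: node.

Compute partial derivatives:
  f_x = 4*x*y - 14*x - 2*y**2 + 24*y - 60.
  f_y = 2*x**2 - 4*x*y + 24*x + 3*y**2 - 28*y + 75.
Scan x_0 ∈ {−4, ..., 4}. For each x_0, f_y(x_0, y) is a polynomial in y; find its integer roots y ∈ {−4, ..., 4}, then test f_x and f at those candidates.
  x = -4: f_y(-4, y) = 3*y**2 - 12*y + 11; no integer root y with |y| ≤ 4.
  x = -3: f_y(-3, y) = 3*y**2 - 16*y + 21; vanishes at y ∈ {3}. (-3, 3): f_x = 0, f = 0 — SINGULAR.
  x = -2: f_y(-2, y) = 3*y**2 - 20*y + 35; no integer root y with |y| ≤ 4.
  x = -1: f_y(-1, y) = 3*y**2 - 24*y + 53; no integer root y with |y| ≤ 4.
  x = 0: f_y(0, y) = 3*y**2 - 28*y + 75; no integer root y with |y| ≤ 4.
  x = 1: f_y(1, y) = 3*y**2 - 32*y + 101; no integer root y with |y| ≤ 4.
  x = 2: f_y(2, y) = 3*y**2 - 36*y + 131; no integer root y with |y| ≤ 4.
  x = 3: f_y(3, y) = 3*y**2 - 40*y + 165; no integer root y with |y| ≤ 4.
  x = 4: f_y(4, y) = 3*y**2 - 44*y + 203; no integer root y with |y| ≤ 4.
Only singular point on the grid: (-3, 3).
Classify: substitute x = -3 + u, y = 3 + v and expand: f = 2*u**2*v - u**2 - 2*u*v**2 + v**3 + v**2.
No constant or linear terms (consistent with a singular point). Quadratic part: -u**2 + v**2. Cubic part: 2*u**2*v - 2*u*v**2 + v**3.
The quadratic part v**2 - u**2 = (v − u)(v + u) splits into two distinct linear factors, so there are two distinct tangent lines y − 3 = ±(x − -3) — this is a node (ordinary double point).
Classification: node.


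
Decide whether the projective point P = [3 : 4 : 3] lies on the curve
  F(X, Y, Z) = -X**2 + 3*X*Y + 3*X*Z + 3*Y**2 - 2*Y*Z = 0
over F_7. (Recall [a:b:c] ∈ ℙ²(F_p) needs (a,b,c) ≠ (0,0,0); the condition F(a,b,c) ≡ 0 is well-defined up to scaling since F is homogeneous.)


F(3,4,3) ≡ 1 (mod 7); P is NOT on the curve.

Evaluate F(3, 4, 3) term-by-term (mod 7).
  -X**2 ↦ -1·9·1·1 = -9
  3*X*Y ↦ 3·3·4·1 = 36
  3*X*Z ↦ 3·3·1·3 = 27
  3*Y**2 ↦ 3·1·16·1 = 48
  -2*Y*Z ↦ -2·1·4·3 = -24
Sum: F(3, 4, 3) = (-9) + (36) + (27) + (48) + (-24) = 78.
Reducing mod 7: 78 ≡ 1 (mod 7).
Since F(a, b, c) ≡ 1 ≠ 0 (mod 7), P does NOT lie on the curve.


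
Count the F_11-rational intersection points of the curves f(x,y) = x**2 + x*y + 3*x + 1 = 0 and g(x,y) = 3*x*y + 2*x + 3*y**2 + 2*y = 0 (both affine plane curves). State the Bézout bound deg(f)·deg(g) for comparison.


Common zeros: {(7, 4)}; count = 1; Bézout bound = 4.

deg(f) = 2, deg(g) = 2, so Bézout bound = 4.
Scan x ∈ F_11. For each x, list the y ∈ F_11 with f(x, y) ≡ 0 and those with g(x, y) ≡ 0 (mod 11); the common zeros in that column are the intersection.
  x = 0: f ≡ 0 at y ∈ ∅; g ≡ 0 at y ∈ {0, 3}; common: ∅.
  x = 1: f ≡ 0 at y ∈ {6}; g ≡ 0 at y ∈ {3, 10}; common: ∅.
  x = 2: f ≡ 0 at y ∈ {0}; g ≡ 0 at y ∈ {3, 9}; common: ∅.
  x = 3: f ≡ 0 at y ∈ {1}; g ≡ 0 at y ∈ {3, 8}; common: ∅.
  x = 4: f ≡ 0 at y ∈ {1}; g ≡ 0 at y ∈ {3, 7}; common: ∅.
  x = 5: f ≡ 0 at y ∈ {5}; g ≡ 0 at y ∈ {3, 6}; common: ∅.
  x = 6: f ≡ 0 at y ∈ {0}; g ≡ 0 at y ∈ {3, 5}; common: ∅.
  x = 7: f ≡ 0 at y ∈ {4}; g ≡ 0 at y ∈ {3, 4}; common: {4}.
  x = 8: f ≡ 0 at y ∈ {4}; g ≡ 0 at y ∈ {3}; common: ∅.
  x = 9: f ≡ 0 at y ∈ {5}; g ≡ 0 at y ∈ {2, 3}; common: ∅.
  x = 10: f ≡ 0 at y ∈ {10}; g ≡ 0 at y ∈ {1, 3}; common: ∅.
Collecting: common zeros = {(7, 4)}, so the count is 1.
Comparison with the Bézout bound: 1 ≤ 4 = deg(f)·deg(g), as expected for curves with no common component (the affine F_11-count falls short of the bound because intersections may lie at infinity, over extension fields, or carry multiplicity).


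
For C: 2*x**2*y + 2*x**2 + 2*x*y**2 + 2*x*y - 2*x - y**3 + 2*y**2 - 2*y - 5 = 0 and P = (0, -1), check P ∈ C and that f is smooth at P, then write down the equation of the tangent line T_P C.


Tangent line at P: -2*x - 9*y - 9 = 0.

Step 1: f(0, -1) = 0, so P lies on C.
Step 2: partial derivatives
  f_x(x, y) = 4*x*y + 4*x + 2*y**2 + 2*y - 2, f_y(x, y) = 2*x**2 + 4*x*y + 2*x - 3*y**2 + 4*y - 2.
  f_x(P) = -2, f_y(P) = -9 (gradient nonzero, so P is smooth).
Step 3: tangent line at P: -2·(x − 0) + -9·(y − -1) = 0.
Expanding: -2*x - 9*y - 9 = 0.


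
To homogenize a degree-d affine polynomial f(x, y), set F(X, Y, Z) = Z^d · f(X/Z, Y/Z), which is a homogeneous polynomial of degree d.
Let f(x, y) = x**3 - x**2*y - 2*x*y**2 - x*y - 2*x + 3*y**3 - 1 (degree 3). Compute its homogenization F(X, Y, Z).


F(X, Y, Z) = X**3 - X**2*Y - 2*X*Y**2 - X*Y*Z - 2*X*Z**2 + 3*Y**3 - Z**3

deg(f) = 3.
Substitute x = X/Z, y = Y/Z into f, then multiply by Z^3.
  monomial 1·x^3·y^0 ↦ 1·X^3·Y^0·Z^0.
  monomial -1·x^2·y^1 ↦ -1·X^2·Y^1·Z^0.
  monomial -2·x^1·y^2 ↦ -2·X^1·Y^2·Z^0.
  monomial -1·x^1·y^1 ↦ -1·X^1·Y^1·Z^1.
  monomial -2·x^1·y^0 ↦ -2·X^1·Y^0·Z^2.
  monomial 3·x^0·y^3 ↦ 3·X^0·Y^3·Z^0.
  monomial -1·x^0·y^0 ↦ -1·X^0·Y^0·Z^3.
Collecting: F(X, Y, Z) = X**3 - X**2*Y - 2*X*Y**2 - X*Y*Z - 2*X*Z**2 + 3*Y**3 - Z**3.


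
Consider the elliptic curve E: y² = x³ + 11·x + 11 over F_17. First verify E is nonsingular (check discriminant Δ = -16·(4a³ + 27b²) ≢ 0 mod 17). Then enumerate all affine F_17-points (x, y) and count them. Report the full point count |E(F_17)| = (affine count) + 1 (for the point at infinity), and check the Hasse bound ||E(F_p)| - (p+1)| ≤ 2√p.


Affine points = {(4, 0), (5, 2), (5, 15), (6, 2), (6, 15), (8, 4), (8, 13), (10, 4), (10, 13), (11, 1), (11, 16), (12, 1), (12, 16), (14, 6), (14, 11), (15, 7), (15, 10), (16, 4), (16, 13)}; affine count = 19; |E(F_17)| = 20.

Discriminant check: Δ ∝ 4a³ + 27b² = 4·11³ + 27·11² = 4·1331 + 27·121 ≡ 6 (mod 17). Nonzero ⇒ E is nonsingular.
For each x ∈ F_17, compute rhs = x³ + 11·x + 11 mod 17, then count y ∈ F_17 with y² ≡ rhs.
  x = 0: rhs = 11, matching y values: none (0 points).
  x = 1: rhs = 6, matching y values: none (0 points).
  x = 2: rhs = 7, matching y values: none (0 points).
  x = 3: rhs = 3, matching y values: none (0 points).
  x = 4: rhs = 0, matching y values: 0 (1 points).
  x = 5: rhs = 4, matching y values: 2, 15 (2 points).
  x = 6: rhs = 4, matching y values: 2, 15 (2 points).
  x = 7: rhs = 6, matching y values: none (0 points).
  x = 8: rhs = 16, matching y values: 4, 13 (2 points).
  x = 9: rhs = 6, matching y values: none (0 points).
  x = 10: rhs = 16, matching y values: 4, 13 (2 points).
  x = 11: rhs = 1, matching y values: 1, 16 (2 points).
  x = 12: rhs = 1, matching y values: 1, 16 (2 points).
  x = 13: rhs = 5, matching y values: none (0 points).
  x = 14: rhs = 2, matching y values: 6, 11 (2 points).
  x = 15: rhs = 15, matching y values: 7, 10 (2 points).
  x = 16: rhs = 16, matching y values: 4, 13 (2 points).
Total affine count: 19.
Full point count |E(F_17)| = 19 + 1 = 20.
Hasse bound: |20 − (17+1)| = |2| = 2 ≤ 2√17 ≈ 8.2462 ✓.


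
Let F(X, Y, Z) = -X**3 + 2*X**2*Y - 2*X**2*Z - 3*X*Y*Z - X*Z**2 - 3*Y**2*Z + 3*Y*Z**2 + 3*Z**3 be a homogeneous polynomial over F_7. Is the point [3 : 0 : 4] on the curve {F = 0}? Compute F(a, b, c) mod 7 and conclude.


F(3,0,4) ≡ 3 (mod 7); P is NOT on the curve.

Evaluate F(3, 0, 4) term-by-term (mod 7).
  -X**3 ↦ -1·27·1·1 = -27
  2*X**2*Y ↦ 2·9·0·1 = 0
  -2*X**2*Z ↦ -2·9·1·4 = -72
  -3*X*Y*Z ↦ -3·3·0·4 = 0
  -X*Z**2 ↦ -1·3·1·16 = -48
  -3*Y**2*Z ↦ -3·1·0·4 = 0
  3*Y*Z**2 ↦ 3·1·0·16 = 0
  3*Z**3 ↦ 3·1·1·64 = 192
Sum: F(3, 0, 4) = (-27) + (0) + (-72) + (0) + (-48) + (0) + (0) + (192) = 45.
Reducing mod 7: 45 ≡ 3 (mod 7).
Since F(a, b, c) ≡ 3 ≠ 0 (mod 7), P does NOT lie on the curve.


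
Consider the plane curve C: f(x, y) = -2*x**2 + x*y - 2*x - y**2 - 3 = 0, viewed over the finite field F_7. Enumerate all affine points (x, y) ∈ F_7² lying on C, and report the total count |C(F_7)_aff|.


Affine F_7-points: {(0, 2), (0, 5), (1, 0), (1, 1), (2, 1), (5, 0), (5, 5)}; count = 7.

For each of the 49 pairs (x, y) ∈ F_7², evaluate f(x, y) mod 7. Record the zeros.
  x = 0: [0↦4, 1↦3, 2↦0, 3↦2, 4↦2, 5↦0, 6↦3]  zeros at y ∈ {2, 5}
  x = 1: [0↦0, 1↦0, 2↦5, 3↦1, 4↦2, 5↦1, 6↦5]  zeros at y ∈ {0, 1}
  x = 2: [0↦6, 1↦0, 2↦6, 3↦3, 4↦5, 5↦5, 6↦3]  zeros at y ∈ {1}
  x = 3: [0↦1, 1↦3, 2↦3, 3↦1, 4↦4, 5↦5, 6↦4]  zeros at y ∈ ∅
  x = 4: [0↦6, 1↦2, 2↦3, 3↦2, 4↦6, 5↦1, 6↦1]  zeros at y ∈ ∅
  x = 5: [0↦0, 1↦4, 2↦6, 3↦6, 4↦4, 5↦0, 6↦1]  zeros at y ∈ {0, 5}
  x = 6: [0↦4, 1↦2, 2↦5, 3↦6, 4↦5, 5↦2, 6↦4]  zeros at y ∈ ∅
Collecting zeros: affine points = {(0, 2), (0, 5), (1, 0), (1, 1), (2, 1), (5, 0), (5, 5)}.
Total count |C(F_7)_aff| = 7.


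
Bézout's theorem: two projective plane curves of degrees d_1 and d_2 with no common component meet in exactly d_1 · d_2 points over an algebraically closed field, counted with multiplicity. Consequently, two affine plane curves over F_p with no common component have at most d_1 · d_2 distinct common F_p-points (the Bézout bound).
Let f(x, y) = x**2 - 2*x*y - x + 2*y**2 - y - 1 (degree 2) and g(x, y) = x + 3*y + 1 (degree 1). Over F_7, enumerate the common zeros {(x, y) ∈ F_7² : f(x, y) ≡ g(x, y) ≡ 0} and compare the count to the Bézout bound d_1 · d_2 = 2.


Common zeros: {(3, 1), (5, 5)}; count = 2; Bézout bound = 2.

deg(f) = 2, deg(g) = 1, so Bézout bound = 2.
Scan x ∈ F_7. For each x, list the y ∈ F_7 with f(x, y) ≡ 0 and those with g(x, y) ≡ 0 (mod 7); the common zeros in that column are the intersection.
  x = 0: f ≡ 0 at y ∈ {1, 3}; g ≡ 0 at y ∈ {2}; common: ∅.
  x = 1: f ≡ 0 at y ∈ ∅; g ≡ 0 at y ∈ {4}; common: ∅.
  x = 2: f ≡ 0 at y ∈ ∅; g ≡ 0 at y ∈ {6}; common: ∅.
  x = 3: f ≡ 0 at y ∈ {1, 6}; g ≡ 0 at y ∈ {1}; common: {1}.
  x = 4: f ≡ 0 at y ∈ {4}; g ≡ 0 at y ∈ {3}; common: ∅.
  x = 5: f ≡ 0 at y ∈ {4, 5}; g ≡ 0 at y ∈ {5}; common: {5}.
  x = 6: f ≡ 0 at y ∈ {5}; g ≡ 0 at y ∈ {0}; common: ∅.
Collecting: common zeros = {(3, 1), (5, 5)}, so the count is 2.
Comparison with the Bézout bound: 2 ≤ 2 = deg(f)·deg(g), as expected for curves with no common component (the bound is attained).


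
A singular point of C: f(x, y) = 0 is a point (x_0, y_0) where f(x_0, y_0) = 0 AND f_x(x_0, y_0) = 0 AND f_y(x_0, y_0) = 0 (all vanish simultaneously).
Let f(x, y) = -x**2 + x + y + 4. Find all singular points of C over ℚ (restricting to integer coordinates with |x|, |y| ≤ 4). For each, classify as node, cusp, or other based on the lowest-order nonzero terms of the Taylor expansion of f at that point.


No singular points in the scanned grid; C is smooth there.

Compute partial derivatives:
  f_x = 1 - 2*x.
  f_y = 1.
f_y = 1 is a nonzero constant, so f_y never vanishes: no point (x, y) can satisfy f = f_x = f_y = 0. In particular no (x, y) ∈ {−4, ..., 4}² is singular; the curve is smooth.


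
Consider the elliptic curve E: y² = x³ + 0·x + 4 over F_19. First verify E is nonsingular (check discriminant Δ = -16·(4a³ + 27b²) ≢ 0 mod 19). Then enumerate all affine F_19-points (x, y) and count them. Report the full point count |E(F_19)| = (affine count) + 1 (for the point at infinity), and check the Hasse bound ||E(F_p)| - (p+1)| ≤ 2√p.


Affine points = {(0, 2), (0, 17), (1, 9), (1, 10), (4, 7), (4, 12), (6, 7), (6, 12), (7, 9), (7, 10), (9, 7), (9, 12), (10, 4), (10, 15), (11, 9), (11, 10), (13, 4), (13, 15), (15, 4), (15, 15)}; affine count = 20; |E(F_19)| = 21.

Discriminant check: Δ ∝ 4a³ + 27b² = 4·0³ + 27·4² = 4·0 + 27·16 ≡ 14 (mod 19). Nonzero ⇒ E is nonsingular.
For each x ∈ F_19, compute rhs = x³ + 0·x + 4 mod 19, then count y ∈ F_19 with y² ≡ rhs.
  x = 0: rhs = 4, matching y values: 2, 17 (2 points).
  x = 1: rhs = 5, matching y values: 9, 10 (2 points).
  x = 2: rhs = 12, matching y values: none (0 points).
  x = 3: rhs = 12, matching y values: none (0 points).
  x = 4: rhs = 11, matching y values: 7, 12 (2 points).
  x = 5: rhs = 15, matching y values: none (0 points).
  x = 6: rhs = 11, matching y values: 7, 12 (2 points).
  x = 7: rhs = 5, matching y values: 9, 10 (2 points).
  x = 8: rhs = 3, matching y values: none (0 points).
  x = 9: rhs = 11, matching y values: 7, 12 (2 points).
  x = 10: rhs = 16, matching y values: 4, 15 (2 points).
  x = 11: rhs = 5, matching y values: 9, 10 (2 points).
  x = 12: rhs = 3, matching y values: none (0 points).
  x = 13: rhs = 16, matching y values: 4, 15 (2 points).
  x = 14: rhs = 12, matching y values: none (0 points).
  x = 15: rhs = 16, matching y values: 4, 15 (2 points).
  x = 16: rhs = 15, matching y values: none (0 points).
  x = 17: rhs = 15, matching y values: none (0 points).
  x = 18: rhs = 3, matching y values: none (0 points).
Total affine count: 20.
Full point count |E(F_19)| = 20 + 1 = 21.
Hasse bound: |21 − (19+1)| = |1| = 1 ≤ 2√19 ≈ 8.7178 ✓.


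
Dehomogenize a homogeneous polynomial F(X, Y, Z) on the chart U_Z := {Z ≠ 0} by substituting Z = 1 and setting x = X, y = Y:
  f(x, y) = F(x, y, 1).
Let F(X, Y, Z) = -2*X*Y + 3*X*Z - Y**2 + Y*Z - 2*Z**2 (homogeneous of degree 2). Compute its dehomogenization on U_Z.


f(x, y) = -2*x*y + 3*x - y**2 + y - 2

On U_Z we set Z = 1. Each monomial c·X^i·Y^j·Z^k in F becomes c·x^i·y^j·1^k = c·x^i·y^j.
Substituting Z = 1: F(X, Y, 1) = -2*x*y + 3*x - y**2 + y - 2.
Note: deg(f) ≤ deg(F) = 2; strict inequality happens when F is divisible by Z (lost terms).


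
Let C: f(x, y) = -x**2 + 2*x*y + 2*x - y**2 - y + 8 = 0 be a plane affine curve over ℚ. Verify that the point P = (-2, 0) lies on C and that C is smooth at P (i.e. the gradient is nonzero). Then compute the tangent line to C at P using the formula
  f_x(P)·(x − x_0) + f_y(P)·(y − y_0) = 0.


Tangent line at P: 6*x - 5*y + 12 = 0.

Step 1: f(-2, 0) = 0, so P lies on C.
Step 2: partial derivatives
  f_x(x, y) = -2*x + 2*y + 2, f_y(x, y) = 2*x - 2*y - 1.
  f_x(P) = 6, f_y(P) = -5 (gradient nonzero, so P is smooth).
Step 3: tangent line at P: 6·(x − -2) + -5·(y − 0) = 0.
Expanding: 6*x - 5*y + 12 = 0.
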